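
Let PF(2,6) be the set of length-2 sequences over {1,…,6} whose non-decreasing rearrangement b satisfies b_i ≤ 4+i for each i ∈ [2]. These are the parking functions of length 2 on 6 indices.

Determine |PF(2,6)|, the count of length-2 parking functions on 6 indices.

35

|PF(2,6)| = (7−2)·7^(2−1) = 5 · 7 = 35
E.g. (3,5) → sorted (3,5): b_i ≤ 4+i ∀i, a PF.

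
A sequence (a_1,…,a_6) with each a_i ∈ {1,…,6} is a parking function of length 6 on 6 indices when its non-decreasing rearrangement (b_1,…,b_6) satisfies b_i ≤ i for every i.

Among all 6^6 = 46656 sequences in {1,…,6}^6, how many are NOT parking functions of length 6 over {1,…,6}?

#PF = (6−6+1)·(6+1)^(6−1) = 1·16807 = 16807 [KW]
Example (2,6,6,5,6,6) → sorted (2,5,6,6,6,6): b_1=2>1, not a PF.
So 46656 − 16807 = 29849 fail.

29849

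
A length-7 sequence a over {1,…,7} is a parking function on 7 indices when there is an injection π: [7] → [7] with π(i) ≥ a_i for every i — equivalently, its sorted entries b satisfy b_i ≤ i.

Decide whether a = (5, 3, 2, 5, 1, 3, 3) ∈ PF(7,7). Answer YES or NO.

YES

Sorted: b = (1, 2, 3, 3, 3, 5, 5).
  b_1=1 ≤ 1
  b_2=2 ≤ 2
  b_3=3 ≤ 3
  b_4=3 ≤ 4
  b_5=3 ≤ 5
  b_6=5 ≤ 6
  b_7=5 ≤ 7
All bounds hold ⇒ YES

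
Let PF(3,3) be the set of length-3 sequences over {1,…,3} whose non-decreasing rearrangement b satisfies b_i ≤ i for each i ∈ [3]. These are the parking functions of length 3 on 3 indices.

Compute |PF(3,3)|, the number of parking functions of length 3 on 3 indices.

Count = (4−3)·4^(3−1) = 1·16 = 16 (Pollak)
One tuple (2,1,2) → sorted (1,2,2): b_i ≤ i ∀i, a PF.

16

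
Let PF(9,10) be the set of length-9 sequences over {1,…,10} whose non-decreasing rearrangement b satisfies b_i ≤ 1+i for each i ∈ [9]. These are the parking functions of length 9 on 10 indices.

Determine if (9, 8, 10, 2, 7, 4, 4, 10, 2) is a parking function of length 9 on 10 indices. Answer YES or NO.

NO

Rearranged: b = (2, 2, 4, 4, 7, 8, 9, 10, 10).
  b_1=2 ≤ 2
  b_2=2 ≤ 3
  b_3=4 ≤ 4
  b_4=4 ≤ 5
  b_5=7 > 6
  fails at i=5 ⇒ NO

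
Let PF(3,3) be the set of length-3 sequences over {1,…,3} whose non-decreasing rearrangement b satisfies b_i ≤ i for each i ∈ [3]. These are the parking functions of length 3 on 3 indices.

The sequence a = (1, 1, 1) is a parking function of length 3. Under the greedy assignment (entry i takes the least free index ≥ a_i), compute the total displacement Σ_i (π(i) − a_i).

3

Σπ = 3·4/2 = 6 (π permutes [3]); Σa = 1+1+1 = 3; disp = 6−3 = 3.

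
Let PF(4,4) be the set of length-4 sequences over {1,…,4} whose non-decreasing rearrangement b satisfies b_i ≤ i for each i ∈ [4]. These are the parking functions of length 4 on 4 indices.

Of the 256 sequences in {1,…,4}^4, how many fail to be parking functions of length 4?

131

#PF = 1·5^3 = 1×125 = 125
One tuple (1,4,4,4) → sorted (1,4,4,4): b_2=4>2, not a PF.
Total 256; non-PF = 256−125 = 131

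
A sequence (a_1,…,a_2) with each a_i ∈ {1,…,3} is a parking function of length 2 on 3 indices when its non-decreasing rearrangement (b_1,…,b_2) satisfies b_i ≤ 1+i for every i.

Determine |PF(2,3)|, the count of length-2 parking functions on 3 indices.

|PF| = (3+1−2)·(3+1)^{2−1} = 2·4 = 8 [KW]
E.g. (2,2) → sorted (2,2): b_i ≤ 1+i ∀i, a PF.

8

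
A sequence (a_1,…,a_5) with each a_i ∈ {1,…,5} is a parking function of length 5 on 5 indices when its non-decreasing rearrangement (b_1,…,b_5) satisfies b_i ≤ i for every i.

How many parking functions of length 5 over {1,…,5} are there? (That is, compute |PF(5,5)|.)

|PF(5,5)| = (6−5)·6^(5−1) = 1×1296 = 1296 [KW]
Check (2,1,4,2,2) → sorted (1,2,2,2,4): b_i ≤ i ∀i, a PF.

1296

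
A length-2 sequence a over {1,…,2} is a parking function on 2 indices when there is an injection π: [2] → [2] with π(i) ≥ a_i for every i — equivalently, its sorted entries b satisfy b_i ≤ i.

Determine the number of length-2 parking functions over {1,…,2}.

|PF| = (3−2)·3^(2−1) = 1·3 = 3
Example (1,2) → sorted (1,2): b_i ≤ i ∀i, a PF.

3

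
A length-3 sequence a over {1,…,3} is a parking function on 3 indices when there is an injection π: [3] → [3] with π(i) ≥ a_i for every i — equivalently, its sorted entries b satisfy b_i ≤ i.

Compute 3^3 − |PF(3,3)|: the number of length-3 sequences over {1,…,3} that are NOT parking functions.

11

#PF = 1·4^2 = 1×16 = 16 (Pollak)
One tuple (2,3,3) → sorted (2,3,3): b_1=2>1, not a PF.
3^3 − 16 = 27 − 16 = 11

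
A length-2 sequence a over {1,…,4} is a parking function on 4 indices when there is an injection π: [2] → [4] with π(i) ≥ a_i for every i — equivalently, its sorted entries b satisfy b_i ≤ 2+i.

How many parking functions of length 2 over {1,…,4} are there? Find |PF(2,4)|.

15

|PF(2,4)| = 3·5^1 = 3 · 5 = 15
Check (2,3) → sorted (2,3): b_i ≤ 2+i ∀i, a PF.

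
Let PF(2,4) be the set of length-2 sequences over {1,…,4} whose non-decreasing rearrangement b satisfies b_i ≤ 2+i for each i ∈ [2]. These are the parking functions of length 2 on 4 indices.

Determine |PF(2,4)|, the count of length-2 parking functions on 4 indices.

15

|PF(2,4)| = (4+1−2)·(4+1)^{2−1} = 3 · 5 = 15
Check (3,3) → sorted (3,3): b_i ≤ 2+i ∀i, a PF.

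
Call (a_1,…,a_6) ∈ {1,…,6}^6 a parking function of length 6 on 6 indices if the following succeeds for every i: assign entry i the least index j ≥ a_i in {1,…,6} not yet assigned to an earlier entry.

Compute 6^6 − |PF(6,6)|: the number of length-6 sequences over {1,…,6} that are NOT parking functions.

Count = (7−6)·7^(6−1) = 1·16807 = 16807 (Pollak)
E.g. (6,4,6,5,6,6) → sorted (4,5,6,6,6,6): b_1=4>1, not a PF.
So 46656 − 16807 = 29849 fail.

29849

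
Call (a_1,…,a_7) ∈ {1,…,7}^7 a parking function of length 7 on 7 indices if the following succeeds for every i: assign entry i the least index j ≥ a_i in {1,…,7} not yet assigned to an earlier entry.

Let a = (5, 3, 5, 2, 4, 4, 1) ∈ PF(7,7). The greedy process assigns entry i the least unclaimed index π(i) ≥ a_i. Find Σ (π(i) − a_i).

Σπ = 7·8/2 = 28 (π permutes [7]); Σa = 5+3+5+2+4+4+1 = 24; disp = 28−24 = 4.

4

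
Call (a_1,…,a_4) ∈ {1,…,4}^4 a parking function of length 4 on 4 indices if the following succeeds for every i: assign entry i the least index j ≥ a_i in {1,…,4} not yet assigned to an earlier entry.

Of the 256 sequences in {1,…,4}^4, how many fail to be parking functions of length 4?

131

|PF| = 1·5^3 = 1 · 125 = 125 (Pollak)
E.g. (4,4,4,2) → sorted (2,4,4,4): b_1=2>1, not a PF.
So 256 − 125 = 131 fail.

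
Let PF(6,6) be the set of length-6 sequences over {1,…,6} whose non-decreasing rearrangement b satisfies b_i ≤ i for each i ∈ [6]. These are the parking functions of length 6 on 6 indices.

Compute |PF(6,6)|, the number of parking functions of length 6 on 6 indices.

16807

#PF = (7−6)·7^(6−1) = 1×16807 = 16807 (Pollak)
E.g. (1,4,5,5,3,2) → sorted (1,2,3,4,5,5): b_i ≤ i ∀i, a PF.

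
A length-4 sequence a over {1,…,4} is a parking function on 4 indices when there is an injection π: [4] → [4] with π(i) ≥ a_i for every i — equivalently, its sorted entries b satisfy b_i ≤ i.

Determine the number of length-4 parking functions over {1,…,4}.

125

|PF(4,4)| = 1·5^3 = 1·125 = 125 (Pollak)
Example (1,1,4,3) → sorted (1,1,3,4): b_i ≤ i ∀i, a PF.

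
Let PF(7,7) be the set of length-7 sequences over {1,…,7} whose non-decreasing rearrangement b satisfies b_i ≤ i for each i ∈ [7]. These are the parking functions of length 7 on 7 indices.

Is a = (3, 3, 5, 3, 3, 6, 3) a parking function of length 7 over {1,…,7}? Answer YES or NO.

Sorted: b = (3, 3, 3, 3, 3, 5, 6).
  b_1=3 > 1
  fails at i=1 ⇒ NO

NO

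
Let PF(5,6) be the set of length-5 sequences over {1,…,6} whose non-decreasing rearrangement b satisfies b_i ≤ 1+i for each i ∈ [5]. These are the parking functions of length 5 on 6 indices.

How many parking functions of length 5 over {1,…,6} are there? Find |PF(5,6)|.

4802

|PF| = (6+1−5)·(6+1)^{5−1} = 2×2401 = 4802 [KW]
Check (6,3,3,2,3) → sorted (2,3,3,3,6): b_i ≤ 1+i ∀i, a PF.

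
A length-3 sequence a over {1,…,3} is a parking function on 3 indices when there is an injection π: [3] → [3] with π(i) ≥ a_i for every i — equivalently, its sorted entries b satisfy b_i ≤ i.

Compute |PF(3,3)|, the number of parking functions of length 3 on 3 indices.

|PF(3,3)| = (3−3+1)·(3+1)^(3−1) = 1 · 16 = 16 (Konheim–Weiss)
Check (2,3,1) → sorted (1,2,3): b_i ≤ i ∀i, a PF.

16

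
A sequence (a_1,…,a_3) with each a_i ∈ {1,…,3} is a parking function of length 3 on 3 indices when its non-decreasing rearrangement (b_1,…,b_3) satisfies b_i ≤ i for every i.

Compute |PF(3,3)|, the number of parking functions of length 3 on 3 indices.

16

Count = (3−3+1)·(3+1)^(3−1) = 1×16 = 16 (Pollak)
Check (1,3,2) → sorted (1,2,3): b_i ≤ i ∀i, a PF.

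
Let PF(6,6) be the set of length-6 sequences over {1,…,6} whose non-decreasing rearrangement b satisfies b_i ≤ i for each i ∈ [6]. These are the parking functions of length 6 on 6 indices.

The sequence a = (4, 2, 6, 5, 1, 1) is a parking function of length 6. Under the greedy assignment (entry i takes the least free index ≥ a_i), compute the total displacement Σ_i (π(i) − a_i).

2

Σπ = 21 ({1..6} each once); Σa = 4+2+6+5+1+1 = 19; disp = 21−19 = 2.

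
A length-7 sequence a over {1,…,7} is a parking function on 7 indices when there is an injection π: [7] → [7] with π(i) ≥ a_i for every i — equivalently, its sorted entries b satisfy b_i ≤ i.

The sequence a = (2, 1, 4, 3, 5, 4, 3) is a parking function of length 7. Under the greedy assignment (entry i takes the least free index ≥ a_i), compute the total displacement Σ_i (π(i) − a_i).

Σπ = 7·8/2 = 28 (π permutes [7]); Σa = 2+1+4+3+5+4+3 = 22; disp = 28−22 = 6.

6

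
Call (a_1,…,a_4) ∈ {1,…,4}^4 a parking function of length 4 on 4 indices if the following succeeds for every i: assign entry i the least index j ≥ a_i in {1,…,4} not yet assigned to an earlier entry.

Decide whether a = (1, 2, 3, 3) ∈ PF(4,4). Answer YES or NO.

Rearranged: b = (1, 2, 3, 3).
  b_1=1 ≤ 1
  b_2=2 ≤ 2
  b_3=3 ≤ 3
  b_4=3 ≤ 4
All bounds hold ⇒ YES

YES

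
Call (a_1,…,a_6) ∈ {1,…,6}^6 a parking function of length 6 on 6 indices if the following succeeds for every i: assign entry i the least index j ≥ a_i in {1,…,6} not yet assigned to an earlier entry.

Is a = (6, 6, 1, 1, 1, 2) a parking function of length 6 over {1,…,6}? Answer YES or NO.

Sorted: b = (1, 1, 1, 2, 6, 6).
  b_1=1 ≤ 1
  b_2=1 ≤ 2
  b_3=1 ≤ 3
  b_4=2 ≤ 4
  b_5=6 > 5
  fails at i=5 ⇒ NO

NO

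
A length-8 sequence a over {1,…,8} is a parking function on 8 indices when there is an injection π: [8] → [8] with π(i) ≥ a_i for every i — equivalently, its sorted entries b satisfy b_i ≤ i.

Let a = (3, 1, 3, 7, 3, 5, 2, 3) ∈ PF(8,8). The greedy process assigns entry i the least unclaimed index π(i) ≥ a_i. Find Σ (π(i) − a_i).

Σπ(i) = 1+…+8 = 36; Σa = 3+1+3+7+3+5+2+3 = 27; disp = 36−27 = 9.

9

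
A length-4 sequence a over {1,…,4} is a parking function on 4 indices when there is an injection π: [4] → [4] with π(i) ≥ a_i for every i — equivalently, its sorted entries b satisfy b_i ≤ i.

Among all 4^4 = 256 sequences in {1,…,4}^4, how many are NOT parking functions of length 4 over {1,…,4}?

131

|PF| = (4−4+1)·(4+1)^(4−1) = 1 · 125 = 125
Example (3,4,4,3) → sorted (3,3,4,4): b_1=3>1, not a PF.
4^4 − 125 = 256 − 125 = 131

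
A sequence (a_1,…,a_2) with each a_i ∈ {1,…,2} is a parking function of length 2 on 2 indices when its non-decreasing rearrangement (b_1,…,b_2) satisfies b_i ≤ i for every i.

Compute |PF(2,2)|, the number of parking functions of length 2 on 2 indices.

|PF| = (2−2+1)·(2+1)^(2−1) = 1 · 3 = 3 (Pollak)
E.g. (1,2) → sorted (1,2): b_i ≤ i ∀i, a PF.

3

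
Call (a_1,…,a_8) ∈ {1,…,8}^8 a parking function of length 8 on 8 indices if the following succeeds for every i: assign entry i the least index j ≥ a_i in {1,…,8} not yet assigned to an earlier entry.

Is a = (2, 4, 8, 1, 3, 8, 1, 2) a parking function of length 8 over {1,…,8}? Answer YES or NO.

NO

Sorted: b = (1, 1, 2, 2, 3, 4, 8, 8).
  b_1=1 ≤ 1
  b_2=1 ≤ 2
  b_3=2 ≤ 3
  b_4=2 ≤ 4
  b_5=3 ≤ 5
  b_6=4 ≤ 6
  b_7=8 > 7
  fails at i=7 ⇒ NO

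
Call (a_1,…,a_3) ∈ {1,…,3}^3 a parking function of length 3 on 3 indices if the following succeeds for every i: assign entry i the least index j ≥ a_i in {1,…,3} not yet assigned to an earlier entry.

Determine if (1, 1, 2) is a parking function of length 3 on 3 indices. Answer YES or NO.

YES

Order a: b = (1, 1, 2).
  b_1=1 ≤ 1
  b_2=1 ≤ 2
  b_3=2 ≤ 3
All bounds hold ⇒ YES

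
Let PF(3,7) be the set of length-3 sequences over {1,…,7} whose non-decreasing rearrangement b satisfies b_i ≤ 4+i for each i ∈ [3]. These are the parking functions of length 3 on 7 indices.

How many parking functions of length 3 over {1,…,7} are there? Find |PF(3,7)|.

#PF = (8−3)·8^(3−1) = 5×64 = 320 (Konheim–Weiss)
One tuple (1,7,2) → sorted (1,2,7): b_i ≤ 4+i ∀i, a PF.

320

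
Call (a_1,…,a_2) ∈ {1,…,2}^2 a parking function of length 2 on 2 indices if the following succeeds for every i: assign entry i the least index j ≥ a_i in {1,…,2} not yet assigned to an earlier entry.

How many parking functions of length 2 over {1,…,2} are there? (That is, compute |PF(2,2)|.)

|PF(2,2)| = (3−2)·3^(2−1) = 1 · 3 = 3
One tuple (1,1) → sorted (1,1): b_i ≤ i ∀i, a PF.

3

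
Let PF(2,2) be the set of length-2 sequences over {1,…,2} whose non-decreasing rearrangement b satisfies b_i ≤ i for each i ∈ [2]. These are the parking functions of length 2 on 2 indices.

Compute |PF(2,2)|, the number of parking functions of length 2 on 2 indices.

3

|PF| = 1·3^1 = 1 · 3 = 3
E.g. (2,1) → sorted (1,2): b_i ≤ i ∀i, a PF.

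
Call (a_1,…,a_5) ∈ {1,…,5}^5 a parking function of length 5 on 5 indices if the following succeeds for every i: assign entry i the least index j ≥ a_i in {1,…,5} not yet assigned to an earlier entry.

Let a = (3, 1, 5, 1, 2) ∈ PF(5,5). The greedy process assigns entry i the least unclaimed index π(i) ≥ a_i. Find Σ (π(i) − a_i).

3

Σπ = 5·6/2 = 15 (π permutes [5]); Σa = 3+1+5+1+2 = 12; disp = 15−12 = 3.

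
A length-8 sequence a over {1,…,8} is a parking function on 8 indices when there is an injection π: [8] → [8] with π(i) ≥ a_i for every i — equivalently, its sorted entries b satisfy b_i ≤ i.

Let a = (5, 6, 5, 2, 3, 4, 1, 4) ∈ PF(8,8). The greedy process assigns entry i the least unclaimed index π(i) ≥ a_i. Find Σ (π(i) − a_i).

6

Σπ(i) = 1+…+8 = 36; Σa = 5+6+5+2+3+4+1+4 = 30; disp = 36−30 = 6.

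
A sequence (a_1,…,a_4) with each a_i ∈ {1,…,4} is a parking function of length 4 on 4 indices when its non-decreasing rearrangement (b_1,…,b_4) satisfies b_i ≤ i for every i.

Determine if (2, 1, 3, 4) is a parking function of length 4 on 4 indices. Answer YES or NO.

Rearranged: b = (1, 2, 3, 4).
  b_1=1 ≤ 1
  b_2=2 ≤ 2
  b_3=3 ≤ 3
  b_4=4 ≤ 4
All bounds hold ⇒ YES

YES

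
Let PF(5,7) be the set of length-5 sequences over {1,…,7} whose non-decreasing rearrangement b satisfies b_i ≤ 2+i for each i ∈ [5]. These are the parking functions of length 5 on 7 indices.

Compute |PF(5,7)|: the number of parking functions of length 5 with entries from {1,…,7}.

#PF = 3·8^4 = 3×4096 = 12288 (Konheim–Weiss)
Check (1,3,2,3,3) → sorted (1,2,3,3,3): b_i ≤ 2+i ∀i, a PF.

12288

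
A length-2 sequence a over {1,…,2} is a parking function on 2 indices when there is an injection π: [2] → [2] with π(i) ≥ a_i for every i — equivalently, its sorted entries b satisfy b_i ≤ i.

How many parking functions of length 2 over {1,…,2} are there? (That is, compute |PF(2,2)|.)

|PF(2,2)| = 1·3^1 = 1·3 = 3 [KW]
Check (2,1) → sorted (1,2): b_i ≤ i ∀i, a PF.

3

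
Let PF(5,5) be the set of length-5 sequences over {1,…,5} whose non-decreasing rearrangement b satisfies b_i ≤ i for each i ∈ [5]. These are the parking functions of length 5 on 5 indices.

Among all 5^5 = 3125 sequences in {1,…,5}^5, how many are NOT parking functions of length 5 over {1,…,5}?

#PF = 1·6^4 = 1·1296 = 1296
Example (4,3,3,3,3) → sorted (3,3,3,3,4): b_1=3>1, not a PF.
So 3125 − 1296 = 1829 fail.

1829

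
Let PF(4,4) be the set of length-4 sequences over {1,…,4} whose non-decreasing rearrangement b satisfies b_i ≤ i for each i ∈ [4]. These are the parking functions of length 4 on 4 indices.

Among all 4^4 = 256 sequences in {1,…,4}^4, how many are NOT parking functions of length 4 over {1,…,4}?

131

|PF| = (4+1−4)·(4+1)^{4−1} = 1·125 = 125 (Konheim–Weiss)
Example (4,2,4,2) → sorted (2,2,4,4): b_1=2>1, not a PF.
Total 256; non-PF = 256−125 = 131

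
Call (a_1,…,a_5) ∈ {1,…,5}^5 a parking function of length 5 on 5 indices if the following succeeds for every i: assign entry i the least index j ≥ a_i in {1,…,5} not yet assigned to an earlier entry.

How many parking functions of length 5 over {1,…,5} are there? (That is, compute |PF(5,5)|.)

|PF(5,5)| = (5+1−5)·(5+1)^{5−1} = 1 · 1296 = 1296 (Konheim–Weiss)
Example (2,4,3,3,1) → sorted (1,2,3,3,4): b_i ≤ i ∀i, a PF.

1296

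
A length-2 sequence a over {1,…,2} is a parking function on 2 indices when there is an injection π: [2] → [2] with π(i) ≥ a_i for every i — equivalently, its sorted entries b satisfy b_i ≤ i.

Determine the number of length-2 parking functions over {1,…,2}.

#PF = (2−2+1)·(2+1)^(2−1) = 1·3 = 3 (Pollak)
Example (1,1) → sorted (1,1): b_i ≤ i ∀i, a PF.

3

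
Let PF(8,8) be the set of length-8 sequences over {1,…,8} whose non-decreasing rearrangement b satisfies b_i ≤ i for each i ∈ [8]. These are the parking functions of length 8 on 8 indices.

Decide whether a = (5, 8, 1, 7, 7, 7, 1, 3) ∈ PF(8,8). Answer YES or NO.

NO

Sorted: b = (1, 1, 3, 5, 7, 7, 7, 8).
  b_1=1 ≤ 1
  b_2=1 ≤ 2
  b_3=3 ≤ 3
  b_4=5 > 4
  fails at i=4 ⇒ NO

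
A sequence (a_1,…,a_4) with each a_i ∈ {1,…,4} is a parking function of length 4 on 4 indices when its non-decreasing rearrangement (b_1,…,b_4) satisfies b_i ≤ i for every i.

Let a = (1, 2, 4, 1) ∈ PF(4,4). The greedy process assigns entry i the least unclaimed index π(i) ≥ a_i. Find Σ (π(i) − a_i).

Σπ = 4·5/2 = 10 (π permutes [4]); Σa = 1+2+4+1 = 8; disp = 10−8 = 2.

2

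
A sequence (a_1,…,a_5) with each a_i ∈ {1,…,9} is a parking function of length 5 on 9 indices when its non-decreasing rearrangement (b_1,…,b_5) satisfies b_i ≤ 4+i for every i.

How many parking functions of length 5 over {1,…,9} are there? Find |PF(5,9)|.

50000

|PF(5,9)| = (9−5+1)·(9+1)^(5−1) = 5×10000 = 50000 [KW]
E.g. (5,8,5,1,1) → sorted (1,1,5,5,8): b_i ≤ 4+i ∀i, a PF.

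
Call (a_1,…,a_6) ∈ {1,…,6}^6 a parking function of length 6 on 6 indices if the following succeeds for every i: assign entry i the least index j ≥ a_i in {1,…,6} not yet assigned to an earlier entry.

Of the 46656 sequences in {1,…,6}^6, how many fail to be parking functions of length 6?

#PF = (6+1−6)·(6+1)^{6−1} = 1·16807 = 16807
Check (6,5,6,6,6,5) → sorted (5,5,6,6,6,6): b_1=5>1, not a PF.
So 46656 − 16807 = 29849 fail.

29849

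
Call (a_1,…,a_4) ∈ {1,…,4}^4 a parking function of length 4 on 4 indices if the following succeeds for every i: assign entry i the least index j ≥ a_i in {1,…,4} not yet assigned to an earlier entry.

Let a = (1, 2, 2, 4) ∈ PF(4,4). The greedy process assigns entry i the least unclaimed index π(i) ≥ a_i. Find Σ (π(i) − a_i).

1

Σπ = 4·5/2 = 10 (π permutes [4]); Σa = 1+2+2+4 = 9; disp = 10−9 = 1.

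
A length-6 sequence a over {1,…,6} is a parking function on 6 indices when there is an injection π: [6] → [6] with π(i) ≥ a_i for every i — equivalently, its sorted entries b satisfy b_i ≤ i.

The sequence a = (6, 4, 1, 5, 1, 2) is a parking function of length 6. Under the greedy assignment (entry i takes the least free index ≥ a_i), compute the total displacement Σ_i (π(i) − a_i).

2

Σπ = 6·7/2 = 21 (π permutes [6]); Σa = 6+4+1+5+1+2 = 19; disp = 21−19 = 2.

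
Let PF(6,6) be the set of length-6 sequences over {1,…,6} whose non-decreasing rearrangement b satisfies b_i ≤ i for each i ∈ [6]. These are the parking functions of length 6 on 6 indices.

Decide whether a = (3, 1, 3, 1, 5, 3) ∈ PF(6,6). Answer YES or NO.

Rearranged: b = (1, 1, 3, 3, 3, 5).
  b_1=1 ≤ 1
  b_2=1 ≤ 2
  b_3=3 ≤ 3
  b_4=3 ≤ 4
  b_5=3 ≤ 5
  b_6=5 ≤ 6
All bounds hold ⇒ YES

YES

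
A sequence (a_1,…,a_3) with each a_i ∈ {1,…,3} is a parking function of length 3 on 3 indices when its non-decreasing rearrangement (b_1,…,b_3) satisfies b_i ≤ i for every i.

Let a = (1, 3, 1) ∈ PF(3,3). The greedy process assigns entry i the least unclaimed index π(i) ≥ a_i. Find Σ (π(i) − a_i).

1

Σπ = 6 ({1..3} each once); Σa = 1+3+1 = 5; disp = 6−5 = 1.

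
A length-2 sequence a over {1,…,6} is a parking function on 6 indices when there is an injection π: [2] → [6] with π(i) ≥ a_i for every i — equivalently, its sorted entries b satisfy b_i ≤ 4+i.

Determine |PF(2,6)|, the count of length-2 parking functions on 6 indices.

35

|PF(2,6)| = (6+1−2)·(6+1)^{2−1} = 5×7 = 35 (Konheim–Weiss)
Example (1,6) → sorted (1,6): b_i ≤ 4+i ∀i, a PF.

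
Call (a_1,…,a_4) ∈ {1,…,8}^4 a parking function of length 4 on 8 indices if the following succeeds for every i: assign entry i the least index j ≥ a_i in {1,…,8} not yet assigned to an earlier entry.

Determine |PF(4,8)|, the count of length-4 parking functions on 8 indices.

Count = (9−4)·9^(4−1) = 5 · 729 = 3645
E.g. (1,6,6,4) → sorted (1,4,6,6): b_i ≤ 4+i ∀i, a PF.

3645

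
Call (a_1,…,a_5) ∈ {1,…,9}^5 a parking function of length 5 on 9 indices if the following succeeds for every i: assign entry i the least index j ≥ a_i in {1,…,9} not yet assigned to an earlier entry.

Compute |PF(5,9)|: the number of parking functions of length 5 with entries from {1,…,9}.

Count = (10−5)·10^(5−1) = 5 · 10000 = 50000 (Pollak)
Example (6,1,2,6,8) → sorted (1,2,6,6,8): b_i ≤ 4+i ∀i, a PF.

50000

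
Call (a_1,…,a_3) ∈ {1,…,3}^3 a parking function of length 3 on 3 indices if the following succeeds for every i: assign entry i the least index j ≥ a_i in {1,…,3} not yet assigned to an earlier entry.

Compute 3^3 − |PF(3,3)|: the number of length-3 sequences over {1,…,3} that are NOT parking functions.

#PF = (4−3)·4^(3−1) = 1·16 = 16 (Pollak)
E.g. (2,2,2) → sorted (2,2,2): b_1=2>1, not a PF.
So 27 − 16 = 11 fail.

11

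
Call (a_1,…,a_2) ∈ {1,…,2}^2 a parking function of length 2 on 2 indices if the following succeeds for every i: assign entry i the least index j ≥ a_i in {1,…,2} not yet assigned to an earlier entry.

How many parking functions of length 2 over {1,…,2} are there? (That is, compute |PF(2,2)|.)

#PF = (3−2)·3^(2−1) = 1×3 = 3 (Pollak)
Check (1,1) → sorted (1,1): b_i ≤ i ∀i, a PF.

3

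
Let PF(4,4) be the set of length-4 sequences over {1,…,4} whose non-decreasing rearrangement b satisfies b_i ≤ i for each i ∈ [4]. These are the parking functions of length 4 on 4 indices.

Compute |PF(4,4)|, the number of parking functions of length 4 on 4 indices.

|PF(4,4)| = (4−4+1)·(4+1)^(4−1) = 1×125 = 125
Example (3,1,1,2) → sorted (1,1,2,3): b_i ≤ i ∀i, a PF.

125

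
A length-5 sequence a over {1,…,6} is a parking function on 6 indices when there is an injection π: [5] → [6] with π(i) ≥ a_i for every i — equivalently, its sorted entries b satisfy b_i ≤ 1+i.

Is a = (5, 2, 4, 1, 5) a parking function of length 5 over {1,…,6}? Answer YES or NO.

Sorted: b = (1, 2, 4, 5, 5).
  b_1=1 ≤ 2
  b_2=2 ≤ 3
  b_3=4 ≤ 4
  b_4=5 ≤ 5
  b_5=5 ≤ 6
All bounds hold ⇒ YES

YES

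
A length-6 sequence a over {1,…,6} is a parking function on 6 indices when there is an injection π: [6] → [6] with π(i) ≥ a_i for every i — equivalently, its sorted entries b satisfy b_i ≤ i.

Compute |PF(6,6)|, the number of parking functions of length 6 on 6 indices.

|PF| = 1·7^5 = 1×16807 = 16807
Check (1,5,5,2,2,3) → sorted (1,2,2,3,5,5): b_i ≤ i ∀i, a PF.

16807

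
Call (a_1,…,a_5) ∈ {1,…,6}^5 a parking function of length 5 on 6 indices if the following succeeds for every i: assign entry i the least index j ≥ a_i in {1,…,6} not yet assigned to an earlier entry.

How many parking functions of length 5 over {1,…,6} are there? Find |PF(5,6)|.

#PF = (6+1−5)·(6+1)^{5−1} = 2×2401 = 4802
Check (4,2,4,1,4) → sorted (1,2,4,4,4): b_i ≤ 1+i ∀i, a PF.

4802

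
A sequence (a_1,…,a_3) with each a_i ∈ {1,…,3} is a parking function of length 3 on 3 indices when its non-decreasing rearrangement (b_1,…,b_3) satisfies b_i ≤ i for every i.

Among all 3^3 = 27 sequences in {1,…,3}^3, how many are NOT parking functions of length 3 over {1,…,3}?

11

Count = (3+1−3)·(3+1)^{3−1} = 1·16 = 16 [KW]
Example (3,3,2) → sorted (2,3,3): b_1=2>1, not a PF.
Total 27; non-PF = 27−16 = 11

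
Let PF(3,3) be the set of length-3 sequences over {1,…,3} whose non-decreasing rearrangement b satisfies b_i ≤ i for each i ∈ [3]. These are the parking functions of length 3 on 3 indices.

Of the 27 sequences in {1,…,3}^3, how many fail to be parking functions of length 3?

#PF = 1·4^2 = 1×16 = 16 [KW]
Example (3,1,3) → sorted (1,3,3): b_2=3>2, not a PF.
3^3 − 16 = 27 − 16 = 11

11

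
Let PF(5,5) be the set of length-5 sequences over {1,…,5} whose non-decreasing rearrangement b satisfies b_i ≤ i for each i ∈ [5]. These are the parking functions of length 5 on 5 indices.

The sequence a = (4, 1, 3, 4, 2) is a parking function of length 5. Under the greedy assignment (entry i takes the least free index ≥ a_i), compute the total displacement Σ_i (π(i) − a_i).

Σπ = 15 ({1..5} each once); Σa = 4+1+3+4+2 = 14; disp = 15−14 = 1.

1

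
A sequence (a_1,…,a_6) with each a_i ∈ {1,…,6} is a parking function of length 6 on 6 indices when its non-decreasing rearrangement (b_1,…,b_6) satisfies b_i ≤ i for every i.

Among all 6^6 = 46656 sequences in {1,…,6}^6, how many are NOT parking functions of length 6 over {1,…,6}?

|PF| = (7−6)·7^(6−1) = 1×16807 = 16807
E.g. (5,6,3,6,1,5) → sorted (1,3,5,5,6,6): b_2=3>2, not a PF.
6^6 − 16807 = 46656 − 16807 = 29849

29849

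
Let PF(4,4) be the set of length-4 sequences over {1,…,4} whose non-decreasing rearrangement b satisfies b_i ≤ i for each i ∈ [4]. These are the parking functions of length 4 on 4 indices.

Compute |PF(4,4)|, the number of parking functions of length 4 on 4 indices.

#PF = (4−4+1)·(4+1)^(4−1) = 1 · 125 = 125
E.g. (1,4,3,2) → sorted (1,2,3,4): b_i ≤ i ∀i, a PF.

125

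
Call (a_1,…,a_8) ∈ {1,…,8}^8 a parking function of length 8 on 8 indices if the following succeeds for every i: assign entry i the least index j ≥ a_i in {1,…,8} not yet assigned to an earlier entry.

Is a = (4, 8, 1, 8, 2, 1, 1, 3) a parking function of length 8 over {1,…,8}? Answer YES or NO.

Order a: b = (1, 1, 1, 2, 3, 4, 8, 8).
  b_1=1 ≤ 1
  b_2=1 ≤ 2
  b_3=1 ≤ 3
  b_4=2 ≤ 4
  b_5=3 ≤ 5
  b_6=4 ≤ 6
  b_7=8 > 7
  fails at i=7 ⇒ NO

NO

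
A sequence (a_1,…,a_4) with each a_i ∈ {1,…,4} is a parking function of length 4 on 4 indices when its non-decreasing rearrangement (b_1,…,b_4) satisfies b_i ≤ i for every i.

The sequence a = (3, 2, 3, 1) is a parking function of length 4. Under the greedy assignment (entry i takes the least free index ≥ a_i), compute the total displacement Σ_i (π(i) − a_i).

Σπ = 4·5/2 = 10 (π permutes [4]); Σa = 3+2+3+1 = 9; disp = 10−9 = 1.

1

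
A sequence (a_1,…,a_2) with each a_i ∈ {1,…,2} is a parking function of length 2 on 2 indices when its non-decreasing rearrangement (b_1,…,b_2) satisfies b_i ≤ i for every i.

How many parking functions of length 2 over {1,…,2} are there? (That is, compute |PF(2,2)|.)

#PF = (2−2+1)·(2+1)^(2−1) = 1×3 = 3 (Konheim–Weiss)
Check (1,2) → sorted (1,2): b_i ≤ i ∀i, a PF.

3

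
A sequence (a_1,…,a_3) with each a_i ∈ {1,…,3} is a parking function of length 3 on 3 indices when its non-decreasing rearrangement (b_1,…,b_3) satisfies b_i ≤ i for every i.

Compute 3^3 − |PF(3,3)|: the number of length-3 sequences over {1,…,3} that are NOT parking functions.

11

#PF = (3−3+1)·(3+1)^(3−1) = 1×16 = 16 [KW]
One tuple (2,2,2) → sorted (2,2,2): b_1=2>1, not a PF.
Total 27; non-PF = 27−16 = 11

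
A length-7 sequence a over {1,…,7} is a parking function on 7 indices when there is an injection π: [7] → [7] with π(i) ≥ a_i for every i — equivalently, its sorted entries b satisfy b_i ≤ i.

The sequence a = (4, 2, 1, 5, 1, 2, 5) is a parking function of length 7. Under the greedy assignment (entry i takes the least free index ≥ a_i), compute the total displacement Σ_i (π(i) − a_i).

Σπ = 7·8/2 = 28 (π permutes [7]); Σa = 4+2+1+5+1+2+5 = 20; disp = 28−20 = 8.

8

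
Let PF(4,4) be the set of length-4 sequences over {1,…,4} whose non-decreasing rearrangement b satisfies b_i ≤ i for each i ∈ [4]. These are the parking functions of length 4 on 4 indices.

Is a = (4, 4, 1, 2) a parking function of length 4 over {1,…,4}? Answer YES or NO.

Order a: b = (1, 2, 4, 4).
  b_1=1 ≤ 1
  b_2=2 ≤ 2
  b_3=4 > 3
  fails at i=3 ⇒ NO

NO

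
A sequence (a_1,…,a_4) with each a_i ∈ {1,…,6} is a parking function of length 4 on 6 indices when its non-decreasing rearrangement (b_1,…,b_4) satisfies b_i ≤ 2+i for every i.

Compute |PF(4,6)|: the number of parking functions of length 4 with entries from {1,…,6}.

#PF = (6−4+1)·(6+1)^(4−1) = 3·343 = 1029
Check (4,1,4,6) → sorted (1,4,4,6): b_i ≤ 2+i ∀i, a PF.

1029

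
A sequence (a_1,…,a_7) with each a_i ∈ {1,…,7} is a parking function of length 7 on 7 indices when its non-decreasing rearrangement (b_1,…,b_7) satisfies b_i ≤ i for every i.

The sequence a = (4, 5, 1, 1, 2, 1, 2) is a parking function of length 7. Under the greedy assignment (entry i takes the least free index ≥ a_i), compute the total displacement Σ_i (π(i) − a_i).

Σπ = 28 ({1..7} each once); Σa = 4+5+1+1+2+1+2 = 16; disp = 28−16 = 12.

12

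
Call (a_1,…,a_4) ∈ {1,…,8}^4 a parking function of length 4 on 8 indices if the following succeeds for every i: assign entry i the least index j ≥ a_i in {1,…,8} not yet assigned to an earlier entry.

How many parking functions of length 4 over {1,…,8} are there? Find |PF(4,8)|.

Count = (9−4)·9^(4−1) = 5×729 = 3645 (Pollak)
Example (5,6,7,2) → sorted (2,5,6,7): b_i ≤ 4+i ∀i, a PF.

3645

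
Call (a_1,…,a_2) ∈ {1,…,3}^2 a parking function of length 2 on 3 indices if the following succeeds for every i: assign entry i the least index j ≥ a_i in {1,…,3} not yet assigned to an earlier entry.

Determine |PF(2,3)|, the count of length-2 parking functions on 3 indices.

8

Count = 2·4^1 = 2·4 = 8 (Konheim–Weiss)
Check (2,1) → sorted (1,2): b_i ≤ 1+i ∀i, a PF.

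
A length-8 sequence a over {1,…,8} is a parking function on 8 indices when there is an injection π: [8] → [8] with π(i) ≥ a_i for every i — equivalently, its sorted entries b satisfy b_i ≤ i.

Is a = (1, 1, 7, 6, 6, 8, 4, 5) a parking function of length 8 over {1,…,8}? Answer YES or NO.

Sorted: b = (1, 1, 4, 5, 6, 6, 7, 8).
  b_1=1 ≤ 1
  b_2=1 ≤ 2
  b_3=4 > 3
  fails at i=3 ⇒ NO

NO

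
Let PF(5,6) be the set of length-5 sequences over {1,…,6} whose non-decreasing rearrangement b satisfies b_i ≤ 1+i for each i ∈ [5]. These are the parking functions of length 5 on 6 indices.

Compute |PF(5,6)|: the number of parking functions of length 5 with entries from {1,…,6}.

4802

#PF = (6−5+1)·(6+1)^(5−1) = 2·2401 = 4802 (Pollak)
One tuple (6,3,1,2,5) → sorted (1,2,3,5,6): b_i ≤ 1+i ∀i, a PF.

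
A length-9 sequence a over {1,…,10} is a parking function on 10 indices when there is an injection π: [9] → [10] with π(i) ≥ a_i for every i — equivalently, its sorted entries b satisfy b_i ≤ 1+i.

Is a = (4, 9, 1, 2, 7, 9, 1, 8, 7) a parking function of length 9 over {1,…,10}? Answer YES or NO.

NO

Order a: b = (1, 1, 2, 4, 7, 7, 8, 9, 9).
  b_1=1 ≤ 2
  b_2=1 ≤ 3
  b_3=2 ≤ 4
  b_4=4 ≤ 5
  b_5=7 > 6
  fails at i=5 ⇒ NO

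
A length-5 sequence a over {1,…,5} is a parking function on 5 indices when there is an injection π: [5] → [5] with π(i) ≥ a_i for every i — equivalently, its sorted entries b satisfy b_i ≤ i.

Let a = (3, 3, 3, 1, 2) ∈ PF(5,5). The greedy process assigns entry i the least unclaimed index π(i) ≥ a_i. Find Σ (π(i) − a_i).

Σπ = 15 ({1..5} each once); Σa = 3+3+3+1+2 = 12; disp = 15−12 = 3.

3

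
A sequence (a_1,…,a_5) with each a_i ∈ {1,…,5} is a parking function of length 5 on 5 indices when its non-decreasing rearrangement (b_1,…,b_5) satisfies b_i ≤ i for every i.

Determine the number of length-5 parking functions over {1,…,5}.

|PF(5,5)| = 1·6^4 = 1·1296 = 1296 (Pollak)
Check (2,1,5,3,4) → sorted (1,2,3,4,5): b_i ≤ i ∀i, a PF.

1296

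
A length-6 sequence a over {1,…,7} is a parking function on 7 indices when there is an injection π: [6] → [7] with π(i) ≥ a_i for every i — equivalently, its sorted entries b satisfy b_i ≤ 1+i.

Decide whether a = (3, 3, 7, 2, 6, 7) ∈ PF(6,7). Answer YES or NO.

Order a: b = (2, 3, 3, 6, 7, 7).
  b_1=2 ≤ 2
  b_2=3 ≤ 3
  b_3=3 ≤ 4
  b_4=6 > 5
  fails at i=4 ⇒ NO

NO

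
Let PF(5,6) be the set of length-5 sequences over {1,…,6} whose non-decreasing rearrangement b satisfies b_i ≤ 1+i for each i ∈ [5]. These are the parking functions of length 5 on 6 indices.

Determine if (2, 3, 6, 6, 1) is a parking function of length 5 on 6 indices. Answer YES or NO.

NO

Rearranged: b = (1, 2, 3, 6, 6).
  b_1=1 ≤ 2
  b_2=2 ≤ 3
  b_3=3 ≤ 4
  b_4=6 > 5
  fails at i=4 ⇒ NO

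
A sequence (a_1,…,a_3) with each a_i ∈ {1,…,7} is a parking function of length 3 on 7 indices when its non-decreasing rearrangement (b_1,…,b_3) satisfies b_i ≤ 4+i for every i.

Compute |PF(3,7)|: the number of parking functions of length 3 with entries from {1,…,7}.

#PF = (7+1−3)·(7+1)^{3−1} = 5 · 64 = 320 [KW]
Example (7,5,5) → sorted (5,5,7): b_i ≤ 4+i ∀i, a PF.

320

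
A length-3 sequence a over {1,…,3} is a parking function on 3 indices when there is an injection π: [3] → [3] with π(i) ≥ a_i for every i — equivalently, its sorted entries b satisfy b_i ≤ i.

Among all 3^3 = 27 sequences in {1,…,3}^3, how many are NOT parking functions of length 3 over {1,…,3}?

11

|PF| = (3+1−3)·(3+1)^{3−1} = 1·16 = 16 (Konheim–Weiss)
Example (3,3,3) → sorted (3,3,3): b_1=3>1, not a PF.
Total 27; non-PF = 27−16 = 11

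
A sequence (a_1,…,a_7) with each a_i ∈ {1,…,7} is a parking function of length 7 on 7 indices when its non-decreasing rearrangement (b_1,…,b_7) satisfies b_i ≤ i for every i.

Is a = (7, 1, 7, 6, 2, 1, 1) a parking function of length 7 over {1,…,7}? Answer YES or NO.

NO

Order a: b = (1, 1, 1, 2, 6, 7, 7).
  b_1=1 ≤ 1
  b_2=1 ≤ 2
  b_3=1 ≤ 3
  b_4=2 ≤ 4
  b_5=6 > 5
  fails at i=5 ⇒ NO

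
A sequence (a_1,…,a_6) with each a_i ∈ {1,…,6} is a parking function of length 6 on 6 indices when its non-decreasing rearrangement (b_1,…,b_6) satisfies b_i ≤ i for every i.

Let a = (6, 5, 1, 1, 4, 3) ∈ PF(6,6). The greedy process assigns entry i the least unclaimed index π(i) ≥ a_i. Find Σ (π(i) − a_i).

Σπ = 6·7/2 = 21 (π permutes [6]); Σa = 6+5+1+1+4+3 = 20; disp = 21−20 = 1.

1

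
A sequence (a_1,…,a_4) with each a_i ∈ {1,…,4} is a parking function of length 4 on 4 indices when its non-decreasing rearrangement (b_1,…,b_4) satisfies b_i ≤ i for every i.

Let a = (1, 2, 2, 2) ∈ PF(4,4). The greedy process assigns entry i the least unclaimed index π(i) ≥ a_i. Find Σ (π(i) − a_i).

3

Σπ(i) = 1+…+4 = 10; Σa = 1+2+2+2 = 7; disp = 10−7 = 3.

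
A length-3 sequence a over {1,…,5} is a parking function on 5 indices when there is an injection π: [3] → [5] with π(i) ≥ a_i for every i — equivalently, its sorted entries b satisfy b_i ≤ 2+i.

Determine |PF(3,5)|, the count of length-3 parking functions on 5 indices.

108

Count = (5−3+1)·(5+1)^(3−1) = 3×36 = 108
Example (3,3,3) → sorted (3,3,3): b_i ≤ 2+i ∀i, a PF.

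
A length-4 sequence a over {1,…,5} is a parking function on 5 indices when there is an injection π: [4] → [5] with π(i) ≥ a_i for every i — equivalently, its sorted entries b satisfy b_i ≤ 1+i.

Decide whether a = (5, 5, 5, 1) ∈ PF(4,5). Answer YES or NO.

NO

Rearranged: b = (1, 5, 5, 5).
  b_1=1 ≤ 2
  b_2=5 > 3
  fails at i=2 ⇒ NO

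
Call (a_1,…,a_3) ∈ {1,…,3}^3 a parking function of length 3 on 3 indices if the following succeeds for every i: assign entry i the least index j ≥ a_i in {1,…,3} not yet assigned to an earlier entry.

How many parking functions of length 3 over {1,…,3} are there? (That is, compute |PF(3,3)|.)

Count = (3−3+1)·(3+1)^(3−1) = 1·16 = 16 (Konheim–Weiss)
Example (2,1,3) → sorted (1,2,3): b_i ≤ i ∀i, a PF.

16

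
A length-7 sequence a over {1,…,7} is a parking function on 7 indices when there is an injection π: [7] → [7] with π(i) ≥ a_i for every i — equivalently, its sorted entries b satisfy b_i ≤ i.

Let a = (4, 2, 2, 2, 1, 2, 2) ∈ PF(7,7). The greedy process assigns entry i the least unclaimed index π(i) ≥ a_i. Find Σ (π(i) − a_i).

Σπ = 7·8/2 = 28 (π permutes [7]); Σa = 4+2+2+2+1+2+2 = 15; disp = 28−15 = 13.

13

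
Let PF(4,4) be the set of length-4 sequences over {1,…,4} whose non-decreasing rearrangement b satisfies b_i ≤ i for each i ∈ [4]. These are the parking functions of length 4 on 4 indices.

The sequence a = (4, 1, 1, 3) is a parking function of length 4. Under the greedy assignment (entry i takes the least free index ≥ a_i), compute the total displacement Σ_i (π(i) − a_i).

Σπ = 4·5/2 = 10 (π permutes [4]); Σa = 4+1+1+3 = 9; disp = 10−9 = 1.

1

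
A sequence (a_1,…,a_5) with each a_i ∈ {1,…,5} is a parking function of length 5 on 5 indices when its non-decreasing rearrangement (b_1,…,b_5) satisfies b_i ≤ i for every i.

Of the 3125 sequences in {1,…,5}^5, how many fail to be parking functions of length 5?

|PF| = 1·6^4 = 1×1296 = 1296 (Pollak)
One tuple (5,5,3,3,2) → sorted (2,3,3,5,5): b_1=2>1, not a PF.
5^5 − 1296 = 3125 − 1296 = 1829

1829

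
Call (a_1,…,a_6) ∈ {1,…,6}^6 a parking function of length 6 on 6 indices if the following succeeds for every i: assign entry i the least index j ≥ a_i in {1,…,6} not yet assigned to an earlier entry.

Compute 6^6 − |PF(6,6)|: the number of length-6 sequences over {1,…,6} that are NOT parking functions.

Count = (7−6)·7^(6−1) = 1·16807 = 16807 (Konheim–Weiss)
E.g. (6,6,4,5,2,1) → sorted (1,2,4,5,6,6): b_3=4>3, not a PF.
Total 46656; non-PF = 46656−16807 = 29849

29849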